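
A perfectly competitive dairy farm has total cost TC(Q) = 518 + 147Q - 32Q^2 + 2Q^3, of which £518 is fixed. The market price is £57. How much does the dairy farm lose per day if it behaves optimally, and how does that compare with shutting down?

AVC = 147 - 32Q + 2Q^2 has its minimum £19 at Q = 8; price £57 clears that bar, so the firm operates.
With MC = 147 - 64Q + 6Q^2, P = MC on the upward-sloping part at Q* = 9.
TR = 57·9 = 513. TC = 518 + 189 = 707. Profit = 513 − 707 = -£194.
That loss of £194 beats the £518 the firm would lose by shutting down; producing recovers £324 of fixed cost.

Profit = -£194 at Q = 9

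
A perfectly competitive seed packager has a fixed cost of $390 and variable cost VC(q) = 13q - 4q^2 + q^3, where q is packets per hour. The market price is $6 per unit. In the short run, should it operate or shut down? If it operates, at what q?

Shut down

From TC, MC = TC'(q) = 13 - 8q + 3q^2 and AVC = VC/q = 13 - 4q + q^2.
The AVC parabola has its vertex at q = 4/2 = 2, where AVC = 13 - 4·2 + 2^2 = $9.
With P < min AVC ($6 < $9), every unit sold adds to the loss.
The firm minimizes its loss by shutting down and losing only its fixed cost of $390.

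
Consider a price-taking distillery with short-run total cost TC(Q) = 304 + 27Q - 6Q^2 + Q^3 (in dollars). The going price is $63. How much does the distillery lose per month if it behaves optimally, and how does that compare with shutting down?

AVC = 27 - 6Q + Q^2 has its minimum $18 at Q = 3; price $63 clears that bar, so the firm operates.
MC = 27 - 12Q + 3Q^2. Setting P = MC and taking the root on the rising branch gives Q* = 6.
TR = 63·6 = 378. TC = 304 + 162 = 466. Profit = 378 − 466 = -$88.
That loss of $88 beats the $304 the firm would lose by shutting down; producing recovers $216 of fixed cost.

Profit = -$88 at Q = 6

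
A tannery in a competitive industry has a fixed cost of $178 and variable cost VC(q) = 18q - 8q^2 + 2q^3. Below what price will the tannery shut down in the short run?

The firm shuts down when price falls below the minimum of average variable cost. AVC = VC/q = 18 - 8q + 2q^2.
dAVC/dq = -8 + 4q = 0 gives q = 2. min AVC = 18 - 8·2 + 2·2^2 = 10.
For P < $10 the firm produces nothing.

$10 per unit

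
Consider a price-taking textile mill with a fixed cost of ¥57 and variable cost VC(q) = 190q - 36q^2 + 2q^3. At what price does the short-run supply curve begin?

The shutdown price is the minimum of AVC. VC = 190q - 36q^2 + 2q^3, so AVC = 190 - 36q + 2q^2.
dAVC/dq = -36 + 4q = 0 gives q = 9. min AVC = 190 - 36·9 + 2·9^2 = 28.
For P < ¥28 the firm produces nothing.

¥28 per unit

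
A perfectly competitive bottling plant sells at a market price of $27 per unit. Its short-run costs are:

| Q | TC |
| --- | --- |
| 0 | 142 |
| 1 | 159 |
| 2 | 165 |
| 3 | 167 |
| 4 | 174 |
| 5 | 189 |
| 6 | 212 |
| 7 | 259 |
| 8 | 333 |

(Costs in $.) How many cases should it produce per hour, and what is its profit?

Profit at each row (π = 27Q − TC): Q=0: -142; Q=1: -132; Q=2: -111; Q=3: -86; Q=4: -66; Q=5: -54; Q=6: -50; Q=7: -70; Q=8: -117.
Profit is maximized at Q = 6. AVC there is 70/6 = $11.67 ≤ P, so producing beats shutting down (which would give -$142).

Q = 6; profit = -$50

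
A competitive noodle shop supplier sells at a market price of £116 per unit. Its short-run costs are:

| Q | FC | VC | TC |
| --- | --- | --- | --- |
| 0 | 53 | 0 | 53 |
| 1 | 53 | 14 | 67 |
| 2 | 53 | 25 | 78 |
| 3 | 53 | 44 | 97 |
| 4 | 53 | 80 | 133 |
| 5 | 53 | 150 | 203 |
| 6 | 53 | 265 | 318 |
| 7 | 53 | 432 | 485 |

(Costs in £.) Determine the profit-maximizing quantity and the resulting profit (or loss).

Profit at each row (π = 116Q − TC): Q=0: -53; Q=1: 49; Q=2: 154; Q=3: 251; Q=4: 331; Q=5: 377; Q=6: 378; Q=7: 327.
Profit is maximized at Q = 6. AVC there is 265/6 = £44.17 ≤ P, so producing beats shutting down (which would give -£53).

Q = 6; profit = £378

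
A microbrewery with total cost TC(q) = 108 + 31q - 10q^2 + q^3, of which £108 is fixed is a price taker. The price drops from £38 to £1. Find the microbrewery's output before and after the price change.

Output falls from 7 to 0 (the firm shuts down)

AVC = 31 - 10q + q^2, minimized at q = 5 where min AVC = £6. MC = 31 - 20q + 3q^2.
With P = £38 above the shutdown price, P = MC gives q = 7.
At P = £1 < min AVC = £6, price no longer covers variable cost at any output, so the firm shuts down: q = 0.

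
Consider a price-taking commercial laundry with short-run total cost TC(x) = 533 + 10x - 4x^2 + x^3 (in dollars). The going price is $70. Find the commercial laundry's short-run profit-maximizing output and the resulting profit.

Profit = -$245 at x = 6

AVC = 10 - 4x + x^2; min AVC = $6 at x = 2. Since P = $70 ≥ min AVC, the firm produces.
MC = 10 - 8x + 3x^2. Setting P = MC and taking the root on the rising branch gives x* = 6.
TR = 70·6 = 420. TC = 533 + 132 = 665. Profit = 420 − 665 = -$245.
By producing, the firm covers all variable cost plus $288 of fixed cost; shutting down would lose the full $533.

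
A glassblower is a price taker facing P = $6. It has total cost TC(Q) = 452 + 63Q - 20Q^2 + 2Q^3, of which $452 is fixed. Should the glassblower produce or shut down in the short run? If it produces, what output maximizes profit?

Shut down

Variable cost is VC = 63Q - 20Q^2 + 2Q^3, so AVC = VC/Q = 63 - 20Q + 2Q^2 and MC = dTC/dQ = 63 - 40Q + 6Q^2.
AVC hits its minimum where MC = AVC, at Q = 5, giving min AVC = 63 - 20·5 + 2·5^2 = $13.
With P < min AVC ($6 < $13), every unit sold adds to the loss.
Shutting down limits the loss to fixed cost, $452.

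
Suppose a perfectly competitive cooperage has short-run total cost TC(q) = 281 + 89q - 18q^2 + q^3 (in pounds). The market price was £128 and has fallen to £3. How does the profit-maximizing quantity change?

MC = 89 - 36q + 3q^2; the shutdown threshold is min AVC = £8 (at q = 9).
At P = £128 ≥ min AVC, set P = MC on the rising branch: q = 13.
At P = £3 < min AVC = £8, price no longer covers variable cost at any output, so the firm shuts down: q = 0.

Output falls from 13 to 0 (the firm shuts down)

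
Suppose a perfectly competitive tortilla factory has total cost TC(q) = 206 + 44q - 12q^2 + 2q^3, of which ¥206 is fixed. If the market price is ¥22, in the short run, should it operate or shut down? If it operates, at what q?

Variable cost is VC = 44q - 12q^2 + 2q^3, so AVC = VC/q = 44 - 12q + 2q^2 and MC = dTC/dq = 44 - 24q + 6q^2.
AVC hits its minimum where MC = AVC, at q = 3, giving min AVC = 44 - 12·3 + 2·3^2 = ¥26.
Since P = ¥22 < min AVC = ¥26, price fails to cover variable cost at any output.
The firm minimizes its loss by shutting down and losing only its fixed cost of ¥206.

Shut down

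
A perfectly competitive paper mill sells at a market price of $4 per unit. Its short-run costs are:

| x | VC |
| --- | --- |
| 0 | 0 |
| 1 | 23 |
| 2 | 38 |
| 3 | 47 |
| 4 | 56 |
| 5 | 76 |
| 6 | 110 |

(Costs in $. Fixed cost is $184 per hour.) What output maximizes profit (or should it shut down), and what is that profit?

x = 0 (shut down); profit = -$184

Tabulate TR − TC: x=0: -184; x=1: -203; x=2: -214; x=3: -219; x=4: -224; x=5: -240; x=6: -270.
Profit is highest at x = 0. Equivalently, the lowest AVC in the table is 56/4 ≈ $14 at x = 4, and P = $4 falls below it — price never covers variable cost, so the firm shuts down and loses only its fixed cost.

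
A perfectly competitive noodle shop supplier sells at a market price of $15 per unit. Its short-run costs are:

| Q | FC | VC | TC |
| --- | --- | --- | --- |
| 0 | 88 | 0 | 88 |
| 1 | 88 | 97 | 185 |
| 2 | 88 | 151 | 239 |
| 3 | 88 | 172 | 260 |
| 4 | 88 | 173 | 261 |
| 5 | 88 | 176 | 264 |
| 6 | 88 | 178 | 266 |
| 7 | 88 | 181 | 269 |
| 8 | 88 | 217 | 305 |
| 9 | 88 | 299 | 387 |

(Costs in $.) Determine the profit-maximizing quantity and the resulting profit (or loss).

Profit at each row (π = 15Q − TC): Q=0: -88; Q=1: -170; Q=2: -209; Q=3: -215; Q=4: -201; Q=5: -189; Q=6: -176; Q=7: -164; Q=8: -185; Q=9: -252.
Profit is highest at Q = 0. Equivalently, the lowest AVC in the table is 181/7 ≈ $25.86 at Q = 7, and P = $15 falls below it — price never covers variable cost, so the firm shuts down and loses only its fixed cost.

Q = 0 (shut down); profit = -$88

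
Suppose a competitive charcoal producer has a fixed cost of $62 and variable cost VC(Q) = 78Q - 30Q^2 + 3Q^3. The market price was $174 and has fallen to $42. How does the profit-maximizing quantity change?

Output falls from 8 to 6

MC = 78 - 60Q + 9Q^2; the shutdown threshold is min AVC = $3 (at Q = 5).
At P = $174 ≥ min AVC, set P = MC on the rising branch: Q = 8.
At P = $42 ≥ min AVC, set P = MC: Q = 6. The firm stays open but cuts output.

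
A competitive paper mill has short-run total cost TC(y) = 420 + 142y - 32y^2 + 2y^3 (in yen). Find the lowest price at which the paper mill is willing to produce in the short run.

¥14 per unit

Short-run supply begins at min AVC. From VC = 142y - 32y^2 + 2y^3, AVC = 142 - 32y + 2y^2.
At the minimum of AVC, MC = AVC. MC = 142 - 64y + 6y^2; setting MC = AVC gives 4y^2 - 32y = 0, so y = 8. min AVC = 14.
So the shutdown price is ¥14.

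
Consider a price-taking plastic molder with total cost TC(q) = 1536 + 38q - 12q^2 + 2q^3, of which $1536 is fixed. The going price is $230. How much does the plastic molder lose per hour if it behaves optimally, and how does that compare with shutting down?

Profit = -$256 at q = 8

AVC = 38 - 12q + 2q^2; min AVC = $20 at q = 3. Since P = $230 ≥ min AVC, the firm produces.
MC = 38 - 24q + 6q^2. Setting P = MC and taking the root on the rising branch gives q* = 8.
TR = 230·8 = 1840. TC = 1536 + 560 = 2096. Profit = 1840 − 2096 = -$256.
That loss of $256 beats the $1536 the firm would lose by shutting down; producing recovers $1280 of fixed cost.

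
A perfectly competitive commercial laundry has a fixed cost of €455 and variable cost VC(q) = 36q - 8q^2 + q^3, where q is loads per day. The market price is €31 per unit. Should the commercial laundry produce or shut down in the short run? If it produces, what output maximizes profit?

Produce at q = 5

From TC, MC = TC'(q) = 36 - 16q + 3q^2 and AVC = VC/q = 36 - 8q + q^2.
AVC hits its minimum where MC = AVC, at q = 4, giving min AVC = 36 - 8·4 + 4^2 = €20.
P = €31 exceeds min AVC = €20, so the firm stays open.
Solving P = MC: 5 - 16q + 3q^2 = 0 ⇒ q = 1/3 or 5. On the upward-sloping branch, q* = 5.
Check: AVC at q = 5 is €21 ≤ P, so revenue covers variable cost.
Profit = P·q − TC = 31·5 − 560 = -€405, a loss, but smaller than the €455 fixed cost the firm would lose by shutting down.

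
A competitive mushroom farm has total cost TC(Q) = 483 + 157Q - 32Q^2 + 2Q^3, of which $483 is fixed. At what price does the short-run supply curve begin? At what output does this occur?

The firm shuts down when price falls below the minimum of average variable cost. AVC = VC/Q = 157 - 32Q + 2Q^2.
dAVC/dQ = -32 + 4Q = 0 gives Q = 8. min AVC = 157 - 32·8 + 2·8^2 = 29.
The firm shuts down for any P below $29.

$29 per unit, at Q = 8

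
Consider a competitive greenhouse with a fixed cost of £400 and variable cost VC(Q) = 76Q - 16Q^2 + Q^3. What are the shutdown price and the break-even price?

Shutdown price = min AVC. AVC = 76 - 16Q + Q^2, with vertex at Q = 8 and minimum £12.
ATC = 400/Q + 76 - 16Q + Q^2. Setting dATC/dQ = −400/Q^2 − 16 + 2Q = 0 gives Q = 10 (since 2·10^3 − 16·10^2 = 400).
min ATC = 400/10 + 76 − 16·10 + 10^2 = £56. That is the break-even price.
Between these two prices the firm operates at a loss; above £56 it earns a profit.

Shutdown price = £12; break-even price = £56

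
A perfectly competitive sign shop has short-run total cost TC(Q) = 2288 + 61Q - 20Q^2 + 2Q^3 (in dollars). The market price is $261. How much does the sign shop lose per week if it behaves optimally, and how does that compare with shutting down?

Profit = -$288 at Q = 10

AVC = 61 - 20Q + 2Q^2 has its minimum $11 at Q = 5; price $261 clears that bar, so the firm operates.
With MC = 61 - 40Q + 6Q^2, P = MC on the upward-sloping part at Q* = 10.
TR = 261·10 = 2610. TC = 2288 + 610 = 2898. Profit = 2610 − 2898 = -$288.
That loss of $288 beats the $2288 the firm would lose by shutting down; producing recovers $2000 of fixed cost.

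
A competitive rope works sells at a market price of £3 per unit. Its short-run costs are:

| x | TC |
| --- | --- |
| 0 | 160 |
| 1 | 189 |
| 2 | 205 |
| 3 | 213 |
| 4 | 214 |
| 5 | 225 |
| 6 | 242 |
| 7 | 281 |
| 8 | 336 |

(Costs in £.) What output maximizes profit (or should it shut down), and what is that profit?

Profit at each row (π = 3x − TC): x=0: -160; x=1: -186; x=2: -199; x=3: -204; x=4: -202; x=5: -210; x=6: -224; x=7: -260; x=8: -312.
Profit is highest at x = 0. Equivalently, the lowest AVC in the table is 65/5 ≈ £13 at x = 5, and P = £3 falls below it — price never covers variable cost, so the firm shuts down and loses only its fixed cost.

x = 0 (shut down); profit = -£160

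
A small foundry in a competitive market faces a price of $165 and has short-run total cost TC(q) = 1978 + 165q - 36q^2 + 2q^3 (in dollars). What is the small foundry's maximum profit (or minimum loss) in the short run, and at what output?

Profit = -$250 at q = 12

AVC = 165 - 36q + 2q^2 has its minimum $3 at q = 9; price $165 clears that bar, so the firm operates.
With MC = 165 - 72q + 6q^2, P = MC on the upward-sloping part at q* = 12.
TR = 165·12 = 1980. TC = 1978 + 252 = 2230. Profit = 1980 − 2230 = -$250.
That loss of $250 beats the $1978 the firm would lose by shutting down; producing recovers $1728 of fixed cost.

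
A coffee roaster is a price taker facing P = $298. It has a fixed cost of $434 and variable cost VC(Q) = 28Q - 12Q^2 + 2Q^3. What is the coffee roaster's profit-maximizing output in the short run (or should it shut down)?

Produce at Q = 9

Strip out fixed cost: VC = 28Q - 12Q^2 + 2Q^3. Then AVC = 28 - 12Q + 2Q^2 and MC = 28 - 24Q + 6Q^2.
AVC hits its minimum where MC = AVC, at Q = 3, giving min AVC = 28 - 12·3 + 2·3^2 = $10.
Since P = $298 ≥ min AVC = $10, price covers variable cost and the firm should produce.
Set P = MC: 298 = 28 - 24Q + 6Q^2 → -270 - 24Q + 6Q^2 = 0. The roots are Q = -5 and Q = 9; the profit-maximizing output is on the rising part of MC, so Q* = 9.
Check: AVC at Q = 9 is $82 ≤ P, so revenue covers variable cost.
Profit = P·Q − TC = 298·9 − 1172 = $1510.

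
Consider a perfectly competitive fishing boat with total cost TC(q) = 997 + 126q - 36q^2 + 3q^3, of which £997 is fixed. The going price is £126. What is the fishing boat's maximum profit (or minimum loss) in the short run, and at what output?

AVC = 126 - 36q + 3q^2 has its minimum £18 at q = 6; price £126 clears that bar, so the firm operates.
With MC = 126 - 72q + 9q^2, P = MC on the upward-sloping part at q* = 8.
TR = 126·8 = 1008. TC = 997 + 240 = 1237. Profit = 1008 − 1237 = -£229.
Shutting down would mean losing the fixed cost of £997, so operating at a loss of £229 is better by £768.

Profit = -£229 at q = 8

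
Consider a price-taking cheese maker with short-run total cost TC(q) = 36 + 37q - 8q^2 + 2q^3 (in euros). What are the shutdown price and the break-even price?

Shutdown price = €29; break-even price = €43

AVC = 37 - 8q + 2q^2; minimized at q = 2, giving min AVC = €29. That is the shutdown price.
ATC = 36/q + 37 - 8q + 2q^2. Setting dATC/dq = −36/q^2 − 8 + 4q = 0 gives q = 3 (since 4·3^3 − 8·3^2 = 36).
min ATC = 36/3 + 37 − 8·3 + 2·3^2 = €43. That is the break-even price.
For €29 ≤ P < €43 the firm produces at a loss; below €29 it shuts down.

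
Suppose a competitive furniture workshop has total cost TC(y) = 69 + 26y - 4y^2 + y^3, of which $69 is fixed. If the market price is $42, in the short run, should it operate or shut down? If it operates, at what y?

Produce at y = 4

Strip out fixed cost: VC = 26y - 4y^2 + y^3. Then AVC = 26 - 4y + y^2 and MC = 26 - 8y + 3y^2.
AVC hits its minimum where MC = AVC, at y = 2, giving min AVC = 26 - 4·2 + 2^2 = $22.
Since P = $42 ≥ min AVC = $22, price covers variable cost and the firm should produce.
Solving P = MC: -16 - 8y + 3y^2 = 0 ⇒ y = -4/3 or 4. On the upward-sloping branch, y* = 4.
Check: AVC at y = 4 is $26 ≤ P, so revenue covers variable cost.
Profit = P·y − TC = 42·4 − 173 = -$5, a loss, but smaller than the $69 fixed cost the firm would lose by shutting down.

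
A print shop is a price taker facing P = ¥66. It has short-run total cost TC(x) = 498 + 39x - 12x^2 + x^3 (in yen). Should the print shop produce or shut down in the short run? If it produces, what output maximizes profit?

Strip out fixed cost: VC = 39x - 12x^2 + x^3. Then AVC = 39 - 12x + x^2 and MC = 39 - 24x + 3x^2.
AVC hits its minimum where MC = AVC, at x = 6, giving min AVC = 39 - 12·6 + 6^2 = ¥3.
P = ¥66 exceeds min AVC = ¥3, so the firm stays open.
Set P = MC: 66 = 39 - 24x + 3x^2 → -27 - 24x + 3x^2 = 0. The roots are x = -1 and x = 9; the profit-maximizing output is on the rising part of MC, so x* = 9.
Check: AVC at x = 9 is ¥12 ≤ P, so revenue covers variable cost.
Profit = P·x − TC = 66·9 − 606 = -¥12, a loss, but smaller than the ¥498 fixed cost the firm would lose by shutting down.

Produce at x = 9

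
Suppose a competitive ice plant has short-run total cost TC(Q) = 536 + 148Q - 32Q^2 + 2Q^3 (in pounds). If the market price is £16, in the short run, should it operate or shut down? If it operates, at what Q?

Shut down

From TC, MC = TC'(Q) = 148 - 64Q + 6Q^2 and AVC = VC/Q = 148 - 32Q + 2Q^2.
AVC is minimized where dAVC/dQ = -32 + 4Q = 0, at Q = 8; min AVC = 148 - 32·8 + 2·8^2 = £20.
With P < min AVC (£16 < £20), every unit sold adds to the loss.
Shutting down limits the loss to fixed cost, £536.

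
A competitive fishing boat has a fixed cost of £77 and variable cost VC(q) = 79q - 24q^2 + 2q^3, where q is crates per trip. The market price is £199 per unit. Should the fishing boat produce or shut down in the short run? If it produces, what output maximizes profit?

Produce at q = 10

Strip out fixed cost: VC = 79q - 24q^2 + 2q^3. Then AVC = 79 - 24q + 2q^2 and MC = 79 - 48q + 6q^2.
The AVC parabola has its vertex at q = 24/4 = 6, where AVC = 79 - 24·6 + 2·6^2 = £7.
Because £199 ≥ £7, revenue can cover variable cost; the firm operates.
Set P = MC: 199 = 79 - 48q + 6q^2 → -120 - 48q + 6q^2 = 0. The roots are q = -2 and q = 10; the profit-maximizing output is on the rising part of MC, so q* = 10.
Check: AVC at q = 10 is £39 ≤ P, so revenue covers variable cost.
Profit = P·q − TC = 199·10 − 467 = £1523.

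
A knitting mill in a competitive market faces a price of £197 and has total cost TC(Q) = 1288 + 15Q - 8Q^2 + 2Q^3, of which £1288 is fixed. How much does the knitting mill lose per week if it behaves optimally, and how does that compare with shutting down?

Profit = -£308 at Q = 7

AVC = 15 - 8Q + 2Q^2 has its minimum £7 at Q = 2; price £197 clears that bar, so the firm operates.
MC = 15 - 16Q + 6Q^2. Setting P = MC and taking the root on the rising branch gives Q* = 7.
TR = 197·7 = 1379. TC = 1288 + 399 = 1687. Profit = 1379 − 1687 = -£308.
Shutting down would mean losing the fixed cost of £1288, so operating at a loss of £308 is better by £980.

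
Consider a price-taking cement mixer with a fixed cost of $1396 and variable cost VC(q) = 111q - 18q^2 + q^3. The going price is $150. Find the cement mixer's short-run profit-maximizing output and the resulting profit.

Profit = -$44 at q = 13

AVC = 111 - 18q + q^2; min AVC = $30 at q = 9. Since P = $150 ≥ min AVC, the firm produces.
MC = 111 - 36q + 3q^2. Setting P = MC and taking the root on the rising branch gives q* = 13.
TR = 150·13 = 1950. TC = 1396 + 598 = 1994. Profit = 1950 − 1994 = -$44.
Shutting down would mean losing the fixed cost of $1396, so operating at a loss of $44 is better by $1352.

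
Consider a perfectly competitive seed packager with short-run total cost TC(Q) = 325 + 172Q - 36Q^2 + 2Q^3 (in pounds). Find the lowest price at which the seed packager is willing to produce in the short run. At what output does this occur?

Short-run supply begins at min AVC. From VC = 172Q - 36Q^2 + 2Q^3, AVC = 172 - 36Q + 2Q^2.
dAVC/dQ = -36 + 4Q = 0 gives Q = 9. min AVC = 172 - 36·9 + 2·9^2 = 10.
The firm shuts down for any P below £10.

£10 per unit, at Q = 9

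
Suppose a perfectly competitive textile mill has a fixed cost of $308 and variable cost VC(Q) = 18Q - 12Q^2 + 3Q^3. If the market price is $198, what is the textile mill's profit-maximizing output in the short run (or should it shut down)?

Produce at Q = 6

Strip out fixed cost: VC = 18Q - 12Q^2 + 3Q^3. Then AVC = 18 - 12Q + 3Q^2 and MC = 18 - 24Q + 9Q^2.
The AVC parabola has its vertex at Q = 12/6 = 2, where AVC = 18 - 12·2 + 3·2^2 = $6.
Because $198 ≥ $6, revenue can cover variable cost; the firm operates.
Solving P = MC: -180 - 24Q + 9Q^2 = 0 ⇒ Q = -10/3 or 6. On the upward-sloping branch, Q* = 6.
Check: AVC at Q = 6 is $54 ≤ P, so revenue covers variable cost.
Profit = P·Q − TC = 198·6 − 632 = $556.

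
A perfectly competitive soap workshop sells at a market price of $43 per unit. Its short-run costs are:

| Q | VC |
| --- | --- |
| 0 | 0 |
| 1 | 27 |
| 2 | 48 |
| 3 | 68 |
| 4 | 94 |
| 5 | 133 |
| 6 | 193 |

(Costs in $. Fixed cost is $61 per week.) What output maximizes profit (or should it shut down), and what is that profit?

Q = 5; profit = $21

Tabulate TR − TC: Q=0: -61; Q=1: -45; Q=2: -23; Q=3: 0; Q=4: 17; Q=5: 21; Q=6: 4.
Profit is maximized at Q = 5. AVC there is 133/5 = $26.60 ≤ P, so producing beats shutting down (which would give -$61).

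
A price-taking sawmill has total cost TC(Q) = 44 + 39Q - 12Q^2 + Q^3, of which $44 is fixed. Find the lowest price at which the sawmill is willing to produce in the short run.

Short-run supply begins at min AVC. From VC = 39Q - 12Q^2 + Q^3, AVC = 39 - 12Q + Q^2.
dAVC/dQ = -12 + 2Q = 0 gives Q = 6. min AVC = 39 - 12·6 + 6^2 = 3.
So the shutdown price is $3.

$3 per unit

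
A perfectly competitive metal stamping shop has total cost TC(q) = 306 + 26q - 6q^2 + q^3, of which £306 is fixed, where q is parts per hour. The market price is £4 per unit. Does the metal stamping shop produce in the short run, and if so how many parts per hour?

Shut down

Variable cost is VC = 26q - 6q^2 + q^3, so AVC = VC/q = 26 - 6q + q^2 and MC = dTC/dq = 26 - 12q + 3q^2.
AVC is minimized where dAVC/dq = -6 + 2q = 0, at q = 3; min AVC = 26 - 6·3 + 3^2 = £17.
Since P = £4 < min AVC = £17, price fails to cover variable cost at any output.
Best response: produce nothing and absorb the £306 fixed cost.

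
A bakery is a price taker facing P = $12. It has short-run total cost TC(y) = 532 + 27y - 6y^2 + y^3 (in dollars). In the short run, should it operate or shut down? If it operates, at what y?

Variable cost is VC = 27y - 6y^2 + y^3, so AVC = VC/y = 27 - 6y + y^2 and MC = dTC/dy = 27 - 12y + 3y^2.
AVC is minimized where dAVC/dy = -6 + 2y = 0, at y = 3; min AVC = 27 - 6·3 + 3^2 = $18.
Since P = $12 < min AVC = $18, price fails to cover variable cost at any output.
The firm minimizes its loss by shutting down and losing only its fixed cost of $532.

Shut down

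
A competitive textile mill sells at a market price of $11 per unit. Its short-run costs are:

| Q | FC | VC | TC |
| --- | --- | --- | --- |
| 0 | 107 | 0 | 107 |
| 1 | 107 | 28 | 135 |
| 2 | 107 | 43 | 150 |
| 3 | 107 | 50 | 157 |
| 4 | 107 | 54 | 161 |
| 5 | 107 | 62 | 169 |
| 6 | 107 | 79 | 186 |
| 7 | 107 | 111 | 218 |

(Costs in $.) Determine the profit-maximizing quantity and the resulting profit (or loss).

Q = 0 (shut down); profit = -$107

Profit at each row (π = 11Q − TC): Q=0: -107; Q=1: -124; Q=2: -128; Q=3: -124; Q=4: -117; Q=5: -114; Q=6: -120; Q=7: -141.
Profit is highest at Q = 0. Equivalently, the lowest AVC in the table is 62/5 ≈ $12.40 at Q = 5, and P = $11 falls below it — price never covers variable cost, so the firm shuts down and loses only its fixed cost.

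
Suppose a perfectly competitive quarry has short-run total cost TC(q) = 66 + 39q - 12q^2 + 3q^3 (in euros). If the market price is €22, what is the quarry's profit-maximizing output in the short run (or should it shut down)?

From TC, MC = TC'(q) = 39 - 24q + 9q^2 and AVC = VC/q = 39 - 12q + 3q^2.
The AVC parabola has its vertex at q = 12/6 = 2, where AVC = 39 - 12·2 + 3·2^2 = €27.
With P < min AVC (€22 < €27), every unit sold adds to the loss.
Shutting down limits the loss to fixed cost, €66.

Shut down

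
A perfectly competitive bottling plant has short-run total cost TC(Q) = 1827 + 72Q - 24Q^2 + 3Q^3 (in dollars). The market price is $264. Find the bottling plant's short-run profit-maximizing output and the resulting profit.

Profit = -$291 at Q = 8

AVC = 72 - 24Q + 3Q^2; min AVC = $24 at Q = 4. Since P = $264 ≥ min AVC, the firm produces.
MC = 72 - 48Q + 9Q^2. Setting P = MC and taking the root on the rising branch gives Q* = 8.
TR = 264·8 = 2112. TC = 1827 + 576 = 2403. Profit = 2112 − 2403 = -$291.
By producing, the firm covers all variable cost plus $1536 of fixed cost; shutting down would lose the full $1827.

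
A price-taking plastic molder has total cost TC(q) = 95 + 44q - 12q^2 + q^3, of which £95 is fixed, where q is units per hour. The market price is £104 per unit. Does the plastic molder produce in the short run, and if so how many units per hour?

From TC, MC = TC'(q) = 44 - 24q + 3q^2 and AVC = VC/q = 44 - 12q + q^2.
AVC hits its minimum where MC = AVC, at q = 6, giving min AVC = 44 - 12·6 + 6^2 = £8.
Since P = £104 ≥ min AVC = £8, price covers variable cost and the firm should produce.
Set P = MC: 104 = 44 - 24q + 3q^2 → -60 - 24q + 3q^2 = 0. The roots are q = -2 and q = 10; the profit-maximizing output is on the rising part of MC, so q* = 10.
Check: AVC at q = 10 is £24 ≤ P, so revenue covers variable cost.
Profit = P·q − TC = 104·10 − 335 = £705.

Produce at q = 10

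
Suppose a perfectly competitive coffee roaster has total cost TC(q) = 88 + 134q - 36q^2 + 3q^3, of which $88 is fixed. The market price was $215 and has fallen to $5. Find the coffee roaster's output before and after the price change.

MC = 134 - 72q + 9q^2; the shutdown threshold is min AVC = $26 (at q = 6).
With P = $215 above the shutdown price, P = MC gives q = 9.
At P = $5 < min AVC = $26, price no longer covers variable cost at any output, so the firm shuts down: q = 0.

Output falls from 9 to 0 (the firm shuts down)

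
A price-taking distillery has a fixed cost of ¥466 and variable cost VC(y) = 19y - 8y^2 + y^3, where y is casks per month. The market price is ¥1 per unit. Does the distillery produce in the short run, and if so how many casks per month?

Variable cost is VC = 19y - 8y^2 + y^3, so AVC = VC/y = 19 - 8y + y^2 and MC = dTC/dy = 19 - 16y + 3y^2.
The AVC parabola has its vertex at y = 8/2 = 4, where AVC = 19 - 8·4 + 4^2 = ¥3.
P = ¥1 lies below min AVC = ¥3; no output level covers variable cost.
The firm minimizes its loss by shutting down and losing only its fixed cost of ¥466.

Shut down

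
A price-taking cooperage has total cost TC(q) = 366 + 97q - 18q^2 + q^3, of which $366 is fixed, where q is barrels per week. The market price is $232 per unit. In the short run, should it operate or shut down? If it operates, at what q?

Produce at q = 15

From TC, MC = TC'(q) = 97 - 36q + 3q^2 and AVC = VC/q = 97 - 18q + q^2.
AVC is minimized where dAVC/dq = -18 + 2q = 0, at q = 9; min AVC = 97 - 18·9 + 9^2 = $16.
P = $232 exceeds min AVC = $16, so the firm stays open.
Set P = MC: 232 = 97 - 36q + 3q^2 → -135 - 36q + 3q^2 = 0. The roots are q = -3 and q = 15; the profit-maximizing output is on the rising part of MC, so q* = 15.
Check: AVC at q = 15 is $52 ≤ P, so revenue covers variable cost.
Profit = P·q − TC = 232·15 − 1146 = $2334.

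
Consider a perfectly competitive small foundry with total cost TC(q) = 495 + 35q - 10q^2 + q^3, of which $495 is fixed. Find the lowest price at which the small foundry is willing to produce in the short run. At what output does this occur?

$10 per unit, at q = 5

Short-run supply begins at min AVC. From VC = 35q - 10q^2 + q^3, AVC = 35 - 10q + q^2.
At the minimum of AVC, MC = AVC. MC = 35 - 20q + 3q^2; setting MC = AVC gives 2q^2 - 10q = 0, so q = 5. min AVC = 10.
The firm shuts down for any P below $10.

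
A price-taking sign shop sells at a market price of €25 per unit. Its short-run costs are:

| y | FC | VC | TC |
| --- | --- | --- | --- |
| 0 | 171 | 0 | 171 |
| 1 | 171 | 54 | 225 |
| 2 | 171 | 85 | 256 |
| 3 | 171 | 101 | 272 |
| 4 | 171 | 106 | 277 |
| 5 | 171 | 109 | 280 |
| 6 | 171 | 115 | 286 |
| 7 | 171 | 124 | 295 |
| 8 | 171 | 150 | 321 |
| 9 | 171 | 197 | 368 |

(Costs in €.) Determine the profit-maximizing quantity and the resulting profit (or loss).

y = 7; profit = -€120

Compute π = P·y − TC at each output: y=0: -171; y=1: -200; y=2: -206; y=3: -197; y=4: -177; y=5: -155; y=6: -136; y=7: -120; y=8: -121; y=9: -143.
Profit is maximized at y = 7. AVC there is 124/7 = €17.71 ≤ P, so producing beats shutting down (which would give -€171).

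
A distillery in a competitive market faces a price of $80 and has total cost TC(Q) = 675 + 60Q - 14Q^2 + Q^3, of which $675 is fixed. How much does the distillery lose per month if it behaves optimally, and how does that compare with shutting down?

Profit = -$75 at Q = 10

AVC = 60 - 14Q + Q^2; min AVC = $11 at Q = 7. Since P = $80 ≥ min AVC, the firm produces.
With MC = 60 - 28Q + 3Q^2, P = MC on the upward-sloping part at Q* = 10.
TR = 80·10 = 800. TC = 675 + 200 = 875. Profit = 800 − 875 = -$75.
By producing, the firm covers all variable cost plus $600 of fixed cost; shutting down would lose the full $675.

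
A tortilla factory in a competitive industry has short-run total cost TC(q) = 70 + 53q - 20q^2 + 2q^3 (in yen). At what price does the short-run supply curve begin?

¥3 per unit

The firm shuts down when price falls below the minimum of average variable cost. AVC = VC/q = 53 - 20q + 2q^2.
At the minimum of AVC, MC = AVC. MC = 53 - 40q + 6q^2; setting MC = AVC gives 4q^2 - 20q = 0, so q = 5. min AVC = 3.
For P < ¥3 the firm produces nothing.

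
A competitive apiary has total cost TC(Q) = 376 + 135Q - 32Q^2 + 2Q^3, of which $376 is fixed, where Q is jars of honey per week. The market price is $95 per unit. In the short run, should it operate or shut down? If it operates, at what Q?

Produce at Q = 10

From TC, MC = TC'(Q) = 135 - 64Q + 6Q^2 and AVC = VC/Q = 135 - 32Q + 2Q^2.
AVC is minimized where dAVC/dQ = -32 + 4Q = 0, at Q = 8; min AVC = 135 - 32·8 + 2·8^2 = $7.
Since P = $95 ≥ min AVC = $7, price covers variable cost and the firm should produce.
P = MC gives 40 - 64Q + 6Q^2 = 0, with roots 2/3 and 10. Take the larger (rising MC): Q* = 10.
Check: AVC at Q = 10 is $15 ≤ P, so revenue covers variable cost.
Profit = P·Q − TC = 95·10 − 526 = $424.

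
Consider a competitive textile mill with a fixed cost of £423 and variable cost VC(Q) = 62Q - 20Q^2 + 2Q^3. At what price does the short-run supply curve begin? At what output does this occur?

The shutdown price is the minimum of AVC. VC = 62Q - 20Q^2 + 2Q^3, so AVC = 62 - 20Q + 2Q^2.
dAVC/dQ = -20 + 4Q = 0 gives Q = 5. min AVC = 62 - 20·5 + 2·5^2 = 12.
The firm shuts down for any P below £12.

£12 per unit, at Q = 5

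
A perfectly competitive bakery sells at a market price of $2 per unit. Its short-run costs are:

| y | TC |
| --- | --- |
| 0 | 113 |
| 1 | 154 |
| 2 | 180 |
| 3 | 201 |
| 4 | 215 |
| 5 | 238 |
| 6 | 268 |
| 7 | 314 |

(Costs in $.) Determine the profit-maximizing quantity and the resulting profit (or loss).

y = 0 (shut down); profit = -$113

Profit at each row (π = 2y − TC): y=0: -113; y=1: -152; y=2: -176; y=3: -195; y=4: -207; y=5: -228; y=6: -256; y=7: -300.
Profit is highest at y = 0. Equivalently, the lowest AVC in the table is 125/5 ≈ $25 at y = 5, and P = $2 falls below it — price never covers variable cost, so the firm shuts down and loses only its fixed cost.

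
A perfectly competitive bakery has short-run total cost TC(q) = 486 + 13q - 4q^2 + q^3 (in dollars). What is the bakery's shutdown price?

$9 per unit

Short-run supply begins at min AVC. From VC = 13q - 4q^2 + q^3, AVC = 13 - 4q + q^2.
At the minimum of AVC, MC = AVC. MC = 13 - 8q + 3q^2; setting MC = AVC gives 2q^2 - 4q = 0, so q = 2. min AVC = 9.
For P < $9 the firm produces nothing.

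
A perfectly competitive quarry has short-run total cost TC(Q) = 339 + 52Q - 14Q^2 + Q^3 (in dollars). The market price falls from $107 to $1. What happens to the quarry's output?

Output falls from 11 to 0 (the firm shuts down)

AVC = 52 - 14Q + Q^2, minimized at Q = 7 where min AVC = $3. MC = 52 - 28Q + 3Q^2.
At P = $107 ≥ min AVC, set P = MC on the rising branch: Q = 11.
At P = $1 < min AVC = $3, price no longer covers variable cost at any output, so the firm shuts down: Q = 0.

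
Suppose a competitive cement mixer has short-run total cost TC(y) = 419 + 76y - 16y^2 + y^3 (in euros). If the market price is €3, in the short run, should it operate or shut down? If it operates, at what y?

Shut down

Variable cost is VC = 76y - 16y^2 + y^3, so AVC = VC/y = 76 - 16y + y^2 and MC = dTC/dy = 76 - 32y + 3y^2.
AVC is minimized where dAVC/dy = -16 + 2y = 0, at y = 8; min AVC = 76 - 16·8 + 8^2 = €12.
With P < min AVC (€3 < €12), every unit sold adds to the loss.
Best response: produce nothing and absorb the €419 fixed cost.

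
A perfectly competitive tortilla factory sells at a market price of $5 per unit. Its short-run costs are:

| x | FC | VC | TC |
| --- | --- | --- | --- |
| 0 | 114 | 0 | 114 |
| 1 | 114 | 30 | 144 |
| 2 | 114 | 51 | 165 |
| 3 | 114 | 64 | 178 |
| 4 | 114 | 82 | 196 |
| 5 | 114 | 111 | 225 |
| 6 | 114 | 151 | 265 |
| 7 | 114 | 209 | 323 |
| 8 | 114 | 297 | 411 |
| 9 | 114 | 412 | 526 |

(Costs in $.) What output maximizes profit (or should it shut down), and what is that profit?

Tabulate TR − TC: x=0: -114; x=1: -139; x=2: -155; x=3: -163; x=4: -176; x=5: -200; x=6: -235; x=7: -288; x=8: -371; x=9: -481.
Profit is highest at x = 0. Equivalently, the lowest AVC in the table is 82/4 ≈ $20.50 at x = 4, and P = $5 falls below it — price never covers variable cost, so the firm shuts down and loses only its fixed cost.

x = 0 (shut down); profit = -$114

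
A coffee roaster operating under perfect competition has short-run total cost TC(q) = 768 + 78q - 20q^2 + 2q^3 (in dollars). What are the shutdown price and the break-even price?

AVC = 78 - 20q + 2q^2; minimized at q = 5, giving min AVC = $28. That is the shutdown price.
ATC = 768/q + 78 - 20q + 2q^2. Setting dATC/dq = −768/q^2 − 20 + 4q = 0 gives q = 8 (since 4·8^3 − 20·8^2 = 768).
min ATC = 768/8 + 78 − 20·8 + 2·8^2 = $142. That is the break-even price.
Between these two prices the firm operates at a loss; above $142 it earns a profit.

Shutdown price = $28; break-even price = $142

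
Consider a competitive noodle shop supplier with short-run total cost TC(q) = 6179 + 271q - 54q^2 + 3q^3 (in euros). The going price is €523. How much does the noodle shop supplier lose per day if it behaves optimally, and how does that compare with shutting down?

AVC = 271 - 54q + 3q^2 has its minimum €28 at q = 9; price €523 clears that bar, so the firm operates.
With MC = 271 - 108q + 9q^2, P = MC on the upward-sloping part at q* = 14.
TR = 523·14 = 7322. TC = 6179 + 1442 = 7621. Profit = 7322 − 7621 = -€299.
That loss of €299 beats the €6179 the firm would lose by shutting down; producing recovers €5880 of fixed cost.

Profit = -€299 at q = 14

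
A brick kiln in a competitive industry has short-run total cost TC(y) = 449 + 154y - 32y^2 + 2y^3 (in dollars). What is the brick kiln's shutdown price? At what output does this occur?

$26 per unit, at y = 8

Short-run supply begins at min AVC. From VC = 154y - 32y^2 + 2y^3, AVC = 154 - 32y + 2y^2.
At the minimum of AVC, MC = AVC. MC = 154 - 64y + 6y^2; setting MC = AVC gives 4y^2 - 32y = 0, so y = 8. min AVC = 26.
The firm shuts down for any P below $26.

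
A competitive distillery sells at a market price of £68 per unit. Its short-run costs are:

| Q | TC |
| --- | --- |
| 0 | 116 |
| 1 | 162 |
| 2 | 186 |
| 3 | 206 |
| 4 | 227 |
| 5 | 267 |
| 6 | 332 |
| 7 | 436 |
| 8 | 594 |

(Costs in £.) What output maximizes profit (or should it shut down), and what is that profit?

Q = 6; profit = £76

Compute π = P·Q − TC at each output: Q=0: -116; Q=1: -94; Q=2: -50; Q=3: -2; Q=4: 45; Q=5: 73; Q=6: 76; Q=7: 40; Q=8: -50.
Profit is maximized at Q = 6. AVC there is 216/6 = £36 ≤ P, so producing beats shutting down (which would give -£116).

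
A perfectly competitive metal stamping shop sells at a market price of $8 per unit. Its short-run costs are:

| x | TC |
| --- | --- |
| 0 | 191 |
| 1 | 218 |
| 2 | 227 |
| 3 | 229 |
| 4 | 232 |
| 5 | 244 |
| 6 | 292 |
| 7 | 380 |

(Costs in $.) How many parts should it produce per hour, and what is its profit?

x = 0 (shut down); profit = -$191

Tabulate TR − TC: x=0: -191; x=1: -210; x=2: -211; x=3: -205; x=4: -200; x=5: -204; x=6: -244; x=7: -324.
Profit is highest at x = 0. Equivalently, the lowest AVC in the table is 41/4 ≈ $10.25 at x = 4, and P = $8 falls below it — price never covers variable cost, so the firm shuts down and loses only its fixed cost.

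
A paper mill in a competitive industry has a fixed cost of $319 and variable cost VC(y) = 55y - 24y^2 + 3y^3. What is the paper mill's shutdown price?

Short-run supply begins at min AVC. From VC = 55y - 24y^2 + 3y^3, AVC = 55 - 24y + 3y^2.
dAVC/dy = -24 + 6y = 0 gives y = 4. min AVC = 55 - 24·4 + 3·4^2 = 7.
The firm shuts down for any P below $7.

$7 per unit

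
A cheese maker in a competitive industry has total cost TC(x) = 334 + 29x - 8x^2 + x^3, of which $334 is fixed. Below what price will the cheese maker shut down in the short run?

The shutdown price is the minimum of AVC. VC = 29x - 8x^2 + x^3, so AVC = 29 - 8x + x^2.
At the minimum of AVC, MC = AVC. MC = 29 - 16x + 3x^2; setting MC = AVC gives 2x^2 - 8x = 0, so x = 4. min AVC = 13.
For P < $13 the firm produces nothing.

$13 per unit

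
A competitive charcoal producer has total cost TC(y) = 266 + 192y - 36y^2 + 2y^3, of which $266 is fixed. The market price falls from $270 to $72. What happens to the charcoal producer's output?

Output falls from 13 to 10

AVC = 192 - 36y + 2y^2, minimized at y = 9 where min AVC = $30. MC = 192 - 72y + 6y^2.
At P = $270 ≥ min AVC, set P = MC on the rising branch: y = 13.
At P = $72 ≥ min AVC, set P = MC: y = 10. The firm stays open but cuts output.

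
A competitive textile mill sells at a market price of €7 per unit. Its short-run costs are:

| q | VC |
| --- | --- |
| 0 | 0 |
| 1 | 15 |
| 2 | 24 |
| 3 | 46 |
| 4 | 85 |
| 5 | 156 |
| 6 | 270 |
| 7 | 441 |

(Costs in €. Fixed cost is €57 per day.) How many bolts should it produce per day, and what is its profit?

Tabulate TR − TC: q=0: -57; q=1: -65; q=2: -67; q=3: -82; q=4: -114; q=5: -178; q=6: -285; q=7: -449.
Profit is highest at q = 0. Equivalently, the lowest AVC in the table is 24/2 ≈ €12 at q = 2, and P = €7 falls below it — price never covers variable cost, so the firm shuts down and loses only its fixed cost.

q = 0 (shut down); profit = -€57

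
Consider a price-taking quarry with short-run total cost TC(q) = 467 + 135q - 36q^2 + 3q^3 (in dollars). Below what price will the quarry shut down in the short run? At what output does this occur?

The shutdown price is the minimum of AVC. VC = 135q - 36q^2 + 3q^3, so AVC = 135 - 36q + 3q^2.
dAVC/dq = -36 + 6q = 0 gives q = 6. min AVC = 135 - 36·6 + 3·6^2 = 27.
The firm shuts down for any P below $27.

$27 per unit, at q = 6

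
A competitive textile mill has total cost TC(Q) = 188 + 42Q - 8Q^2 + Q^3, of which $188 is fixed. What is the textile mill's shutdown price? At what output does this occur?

$26 per unit, at Q = 4

The firm shuts down when price falls below the minimum of average variable cost. AVC = VC/Q = 42 - 8Q + Q^2.
dAVC/dQ = -8 + 2Q = 0 gives Q = 4. min AVC = 42 - 8·4 + 4^2 = 26.
For P < $26 the firm produces nothing.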